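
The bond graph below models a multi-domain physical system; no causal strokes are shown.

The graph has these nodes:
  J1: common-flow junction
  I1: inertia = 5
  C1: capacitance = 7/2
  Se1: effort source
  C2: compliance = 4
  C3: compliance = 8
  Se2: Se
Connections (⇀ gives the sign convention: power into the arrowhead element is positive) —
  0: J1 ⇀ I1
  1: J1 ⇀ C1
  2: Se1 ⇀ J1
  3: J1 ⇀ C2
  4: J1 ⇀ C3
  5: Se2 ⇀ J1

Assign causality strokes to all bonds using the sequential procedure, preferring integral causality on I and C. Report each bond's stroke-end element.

#0 stroke at I1
#1 stroke at J1
#2 stroke at J1
#3 stroke at J1
#4 stroke at J1
#5 stroke at J1

bond 2 stroke→J1  (Se1: effort source, stroke at far end)
bond 5 stroke→J1  (Se2 (Se) sets effort on bond)
bond 0 stroke→I1  (prefer integral on I1)
bond 1 stroke→J1  (J1: bond 0 brought flow, rest push out)
bond 3 stroke→J1  (J1 flow already set via bond 0)
bond 4 stroke→J1  (J1 flow already set via bond 0)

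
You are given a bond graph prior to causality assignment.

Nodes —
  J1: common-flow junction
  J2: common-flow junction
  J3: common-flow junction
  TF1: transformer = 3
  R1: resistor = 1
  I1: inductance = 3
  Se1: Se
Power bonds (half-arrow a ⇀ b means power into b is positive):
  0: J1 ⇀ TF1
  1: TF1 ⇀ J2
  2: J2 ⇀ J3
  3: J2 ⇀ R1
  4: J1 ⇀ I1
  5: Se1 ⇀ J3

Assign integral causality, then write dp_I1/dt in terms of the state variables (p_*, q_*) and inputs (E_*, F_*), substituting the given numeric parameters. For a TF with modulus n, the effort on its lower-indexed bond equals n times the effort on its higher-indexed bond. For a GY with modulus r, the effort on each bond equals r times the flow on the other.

β5 |J3  (Se1 (Se) sets effort on bond)
β2 |J2  (J3 needs exactly one f-in)
β4 |I1  (I1: I, integral causality)
β0 |J1  (J1: bond 4 brought flow, rest push out)
β1 |TF1  (TF1 one-in-one-out from 0)
β3 |J2  (J2 flow already set via bond 1)

dp_I1/dt = 3*E_Se1 - 3*p_I1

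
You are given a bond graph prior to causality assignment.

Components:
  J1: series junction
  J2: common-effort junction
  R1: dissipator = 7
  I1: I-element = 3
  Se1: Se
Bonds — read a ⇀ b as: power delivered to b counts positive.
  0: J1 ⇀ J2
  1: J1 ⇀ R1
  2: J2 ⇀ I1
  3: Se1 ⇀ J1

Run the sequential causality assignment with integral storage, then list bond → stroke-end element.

β3 |J1  (Se1: effort source, stroke at far end)
β2 |I1  (I1: I, integral causality)
β0 |J2  (only one effort-in slot at J2)
β1 |J1  (J1 flow already set via bond 0)

bond 0 stroke at J2
bond 1 stroke at J1
bond 2 stroke at I1
bond 3 stroke at J1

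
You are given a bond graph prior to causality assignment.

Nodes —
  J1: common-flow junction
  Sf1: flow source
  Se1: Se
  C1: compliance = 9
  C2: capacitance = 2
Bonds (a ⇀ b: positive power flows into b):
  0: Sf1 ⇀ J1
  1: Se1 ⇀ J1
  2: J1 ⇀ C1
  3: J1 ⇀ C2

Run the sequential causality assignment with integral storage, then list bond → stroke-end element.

b0 →Sf1  (Sf1 fixes flow; stroke at Sf1)
b1 →J1  (Se1 (Se) sets effort on bond)
b2 →J1  (1-jn J1 has f-setter on 0)
b3 →J1  (1-jn J1 has f-setter on 0)

#0 →Sf1
#1 →J1
#2 →J1
#3 →J1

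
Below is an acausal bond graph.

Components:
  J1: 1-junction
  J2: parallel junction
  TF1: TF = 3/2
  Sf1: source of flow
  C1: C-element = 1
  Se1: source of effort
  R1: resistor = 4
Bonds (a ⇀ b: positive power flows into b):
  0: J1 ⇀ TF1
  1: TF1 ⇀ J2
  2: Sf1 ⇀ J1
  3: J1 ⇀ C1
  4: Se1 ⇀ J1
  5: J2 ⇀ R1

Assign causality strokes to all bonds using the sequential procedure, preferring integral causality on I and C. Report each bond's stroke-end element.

β0 →J1
β1 →TF1
β2 →Sf1
β3 →J1
β4 →J1
β5 →J2

bond 2 stroke at Sf1  (Sf1: flow source, stroke at near end)
bond 4 stroke at J1  (Se1 (Se) sets effort on bond)
bond 0 stroke at J1  (1-jn J1 has f-setter on 2)
bond 3 stroke at J1  (J1 flow already set via bond 2)
bond 1 stroke at TF1  (TF1 one-in-one-out from 0)
bond 5 stroke at J2  (J2: last free bond brings effort in)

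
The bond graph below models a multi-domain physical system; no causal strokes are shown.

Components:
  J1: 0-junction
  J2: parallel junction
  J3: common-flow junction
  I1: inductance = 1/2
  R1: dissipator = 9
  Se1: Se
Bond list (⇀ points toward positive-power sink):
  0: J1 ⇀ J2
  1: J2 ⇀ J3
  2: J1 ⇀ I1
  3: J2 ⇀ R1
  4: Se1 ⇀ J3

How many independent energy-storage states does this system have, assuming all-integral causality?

#4 →J3  (Se1: effort source, stroke at far end)
#1 →J2  (only one flow-in slot at J3)
#0 →J1  (0-jn J2 has e-setter on 1)
#3 →R1  (0-jn J2 has e-setter on 1)
#2 →I1  (J1 effort already set via bond 0)

1  (I1 all integral)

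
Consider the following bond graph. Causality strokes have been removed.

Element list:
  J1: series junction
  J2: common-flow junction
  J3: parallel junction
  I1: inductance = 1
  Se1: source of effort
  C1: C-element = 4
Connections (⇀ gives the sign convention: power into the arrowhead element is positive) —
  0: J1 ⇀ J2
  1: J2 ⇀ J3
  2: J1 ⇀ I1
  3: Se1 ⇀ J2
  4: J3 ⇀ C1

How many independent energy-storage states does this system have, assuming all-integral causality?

#3 stroke at J2  (Se1: effort source, stroke at far end)
#2 stroke at I1  (I1 integral (f out))
#0 stroke at J1  (1-jn J1 has f-setter on 2)
#1 stroke at J2  (common-f at J2 fixed by 0)
#4 stroke at J3  (J3 needs exactly one e-in)

2  (C1, I1 all integral)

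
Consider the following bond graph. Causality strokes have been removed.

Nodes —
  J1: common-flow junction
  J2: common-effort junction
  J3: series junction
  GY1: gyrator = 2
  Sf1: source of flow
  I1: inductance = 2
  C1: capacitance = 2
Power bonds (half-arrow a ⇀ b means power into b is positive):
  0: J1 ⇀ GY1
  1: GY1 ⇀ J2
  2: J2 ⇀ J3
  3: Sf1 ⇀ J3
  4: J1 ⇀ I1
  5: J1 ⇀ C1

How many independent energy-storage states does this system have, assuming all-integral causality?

2  (C1, I1 all integral)

β3 stroke at Sf1  (source Sf1 imposes f)
β2 stroke at J3  (1-jn J3 has f-setter on 3)
β1 stroke at J2  (only one effort-in slot at J2)
β0 stroke at J1  (GY GY1: same side as bond 1)
β4 stroke at I1  (I1 integral (f out))
β5 stroke at J1  (J1: bond 4 brought flow, rest push out)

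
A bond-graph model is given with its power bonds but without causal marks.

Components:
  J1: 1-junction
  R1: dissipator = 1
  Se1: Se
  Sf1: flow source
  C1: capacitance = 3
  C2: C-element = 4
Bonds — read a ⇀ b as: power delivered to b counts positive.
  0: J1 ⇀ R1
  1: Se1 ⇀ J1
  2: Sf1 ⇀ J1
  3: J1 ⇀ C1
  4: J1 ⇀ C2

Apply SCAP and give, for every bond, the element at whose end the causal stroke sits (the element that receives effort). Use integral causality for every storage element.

bond 1 stroke→J1  (Se1 fixes effort; stroke away)
bond 2 stroke→Sf1  (Sf1 fixes flow; stroke at Sf1)
bond 0 stroke→J1  (1-jn J1 has f-setter on 2)
bond 3 stroke→J1  (common-f at J1 fixed by 2)
bond 4 stroke→J1  (common-f at J1 fixed by 2)

#0 |J1
#1 |J1
#2 |Sf1
#3 |J1
#4 |J1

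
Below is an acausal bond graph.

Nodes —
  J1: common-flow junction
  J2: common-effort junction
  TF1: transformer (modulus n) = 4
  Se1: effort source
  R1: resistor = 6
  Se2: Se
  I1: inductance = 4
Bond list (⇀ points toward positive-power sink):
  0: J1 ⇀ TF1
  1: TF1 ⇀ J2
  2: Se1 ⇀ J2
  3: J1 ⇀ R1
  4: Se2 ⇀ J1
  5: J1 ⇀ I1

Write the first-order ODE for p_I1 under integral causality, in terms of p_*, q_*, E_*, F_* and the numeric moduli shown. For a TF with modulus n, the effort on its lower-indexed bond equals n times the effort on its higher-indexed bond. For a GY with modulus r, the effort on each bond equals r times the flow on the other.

dp_I1/dt = -4*E_Se1 + E_Se2 - 3*p_I1/2

#2 |J2  (Se1 (Se) sets effort on bond)
#4 |J1  (source Se2 imposes e)
#1 |TF1  (common-e at J2 fixed by 2)
#0 |J1  (TF1 one-in-one-out from 1)
#5 |I1  (prefer integral on I1)
#3 |J1  (J1: bond 5 brought flow, rest push out)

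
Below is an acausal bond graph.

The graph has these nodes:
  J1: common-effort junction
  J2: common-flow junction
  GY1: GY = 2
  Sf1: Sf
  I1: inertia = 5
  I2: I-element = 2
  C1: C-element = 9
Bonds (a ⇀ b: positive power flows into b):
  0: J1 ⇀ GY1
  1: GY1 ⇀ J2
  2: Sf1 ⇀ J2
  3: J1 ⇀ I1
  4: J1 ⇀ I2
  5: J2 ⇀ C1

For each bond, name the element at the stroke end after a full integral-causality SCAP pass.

bond 2 →Sf1  (source Sf1 imposes f)
bond 1 →J2  (J2: bond 2 brought flow, rest push out)
bond 5 →J2  (common-f at J2 fixed by 2)
bond 0 →J1  (GY1 both-in/both-out from 1)
bond 3 →I1  (J1 effort already set via bond 0)
bond 4 →I2  (J1: bond 0 brought effort, rest push out)

β0 stroke at J1
β1 stroke at J2
β2 stroke at Sf1
β3 stroke at I1
β4 stroke at I2
β5 stroke at J2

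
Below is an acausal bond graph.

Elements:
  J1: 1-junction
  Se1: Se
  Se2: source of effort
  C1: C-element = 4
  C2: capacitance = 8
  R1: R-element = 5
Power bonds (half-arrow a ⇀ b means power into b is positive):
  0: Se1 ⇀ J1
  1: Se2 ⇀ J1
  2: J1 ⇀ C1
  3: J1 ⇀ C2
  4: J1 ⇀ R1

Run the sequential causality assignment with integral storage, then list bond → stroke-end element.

bond 0 stroke→J1
bond 1 stroke→J1
bond 2 stroke→J1
bond 3 stroke→J1
bond 4 stroke→R1

b0 stroke at J1  (source Se1 imposes e)
b1 stroke at J1  (Se2: effort source, stroke at far end)
b2 stroke at J1  (C1 outputs effort q/C1)
b3 stroke at J1  (C2 outputs effort q/C2)
b4 stroke at R1  (only one flow-in slot at J1)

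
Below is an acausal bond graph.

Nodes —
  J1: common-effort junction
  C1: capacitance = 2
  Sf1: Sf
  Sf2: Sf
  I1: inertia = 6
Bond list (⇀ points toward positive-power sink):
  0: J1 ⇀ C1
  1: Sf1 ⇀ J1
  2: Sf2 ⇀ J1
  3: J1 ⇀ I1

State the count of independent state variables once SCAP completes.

b1 |Sf1  (Sf1 (Sf) sets flow on bond)
b2 |Sf2  (Sf2 fixes flow; stroke at Sf2)
b0 |J1  (C1 integral (e out))
b3 |I1  (common-e at J1 fixed by 0)

2  (C1, I1 all integral)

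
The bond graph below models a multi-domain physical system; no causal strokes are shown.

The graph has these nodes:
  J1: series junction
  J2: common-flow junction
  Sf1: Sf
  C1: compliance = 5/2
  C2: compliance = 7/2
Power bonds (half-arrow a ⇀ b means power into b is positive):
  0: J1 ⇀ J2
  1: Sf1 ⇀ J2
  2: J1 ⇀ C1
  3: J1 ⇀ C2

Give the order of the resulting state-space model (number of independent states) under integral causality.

2  (C1, C2 all integral)

b1 |Sf1  (Sf1 fixes flow; stroke at Sf1)
b0 |J2  (J2: bond 1 brought flow, rest push out)
b2 |J1  (common-f at J1 fixed by 0)
b3 |J1  (1-jn J1 has f-setter on 0)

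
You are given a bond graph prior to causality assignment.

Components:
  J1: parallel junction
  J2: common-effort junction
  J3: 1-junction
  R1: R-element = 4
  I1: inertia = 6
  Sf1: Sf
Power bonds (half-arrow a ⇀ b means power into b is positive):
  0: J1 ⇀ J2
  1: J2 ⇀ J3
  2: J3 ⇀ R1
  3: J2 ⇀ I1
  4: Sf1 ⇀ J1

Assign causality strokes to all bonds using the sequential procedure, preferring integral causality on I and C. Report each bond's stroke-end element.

β0 |J1
β1 |J2
β2 |J3
β3 |I1
β4 |Sf1

#4 |Sf1  (Sf1: flow source, stroke at near end)
#0 |J1  (J1: last free bond brings effort in)
#3 |I1  (prefer integral on I1)
#1 |J2  (J2: last free bond brings effort in)
#2 |J3  (common-f at J3 fixed by 1)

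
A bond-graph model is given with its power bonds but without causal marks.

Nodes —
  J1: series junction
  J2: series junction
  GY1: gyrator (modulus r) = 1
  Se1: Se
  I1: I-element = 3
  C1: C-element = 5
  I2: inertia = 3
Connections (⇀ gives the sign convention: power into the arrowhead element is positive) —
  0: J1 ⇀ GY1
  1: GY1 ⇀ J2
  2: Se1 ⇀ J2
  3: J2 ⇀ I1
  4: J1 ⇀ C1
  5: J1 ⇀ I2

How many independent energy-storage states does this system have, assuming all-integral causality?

3  (C1, I1, I2 all integral)

bond 2 stroke at J2  (Se1 fixes effort; stroke away)
bond 3 stroke at I1  (I1: I, integral causality)
bond 1 stroke at J2  (common-f at J2 fixed by 3)
bond 0 stroke at J1  (GY GY1: same side as bond 1)
bond 4 stroke at J1  (prefer integral on C1)
bond 5 stroke at I2  (closing 1-jn rule on J1)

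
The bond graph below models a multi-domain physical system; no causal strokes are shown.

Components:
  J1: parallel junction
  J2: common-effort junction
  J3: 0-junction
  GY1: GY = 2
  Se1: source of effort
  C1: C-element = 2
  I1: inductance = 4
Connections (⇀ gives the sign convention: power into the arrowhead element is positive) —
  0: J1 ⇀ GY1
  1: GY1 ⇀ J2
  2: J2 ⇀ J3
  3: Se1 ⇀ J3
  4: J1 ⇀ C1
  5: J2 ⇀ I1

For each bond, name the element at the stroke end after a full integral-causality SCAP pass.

b0 →GY1
b1 →GY1
b2 →J2
b3 →J3
b4 →J1
b5 →I1

β3 →J3  (Se1: effort source, stroke at far end)
β2 →J2  (J3 effort already set via bond 3)
β1 →GY1  (J2: bond 2 brought effort, rest push out)
β5 →I1  (common-e at J2 fixed by 2)
β0 →GY1  (GY GY1: same side as bond 1)
β4 →J1  (J1: last free bond brings effort in)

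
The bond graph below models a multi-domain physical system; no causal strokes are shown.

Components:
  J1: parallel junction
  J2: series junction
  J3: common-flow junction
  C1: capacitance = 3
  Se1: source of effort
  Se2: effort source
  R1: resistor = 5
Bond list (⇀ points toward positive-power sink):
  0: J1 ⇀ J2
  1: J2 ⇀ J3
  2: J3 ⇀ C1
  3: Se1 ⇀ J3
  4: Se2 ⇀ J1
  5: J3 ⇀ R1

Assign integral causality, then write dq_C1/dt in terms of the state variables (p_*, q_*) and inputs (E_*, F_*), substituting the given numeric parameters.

dq_C1/dt = E_Se1/5 + E_Se2/5 - q_C1/15

bond 3 |J3  (Se1 (Se) sets effort on bond)
bond 4 |J1  (Se2 (Se) sets effort on bond)
bond 0 |J2  (J1: bond 4 brought effort, rest push out)
bond 1 |J3  (J2 needs exactly one f-in)
bond 2 |J3  (C1 integral (e out))
bond 5 |R1  (only one flow-in slot at J3)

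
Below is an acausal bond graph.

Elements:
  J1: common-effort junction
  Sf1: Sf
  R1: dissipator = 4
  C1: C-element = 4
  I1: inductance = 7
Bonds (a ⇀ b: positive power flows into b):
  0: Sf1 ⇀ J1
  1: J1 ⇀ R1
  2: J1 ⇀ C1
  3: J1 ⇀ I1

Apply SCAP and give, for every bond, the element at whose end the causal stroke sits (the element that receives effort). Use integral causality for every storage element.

β0 |Sf1  (Sf1 fixes flow; stroke at Sf1)
β2 |J1  (C1 integral (e out))
β1 |R1  (J1: bond 2 brought effort, rest push out)
β3 |I1  (J1: bond 2 brought effort, rest push out)

#0 →Sf1
#1 →R1
#2 →J1
#3 →I1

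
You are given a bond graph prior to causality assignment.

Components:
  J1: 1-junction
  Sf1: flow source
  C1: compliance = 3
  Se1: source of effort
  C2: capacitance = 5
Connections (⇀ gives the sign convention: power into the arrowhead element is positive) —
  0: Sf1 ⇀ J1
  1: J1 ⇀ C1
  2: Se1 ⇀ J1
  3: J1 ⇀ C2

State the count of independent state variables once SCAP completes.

2  (C1, C2 all integral)

bond 0 |Sf1  (Sf1: flow source, stroke at near end)
bond 2 |J1  (source Se1 imposes e)
bond 1 |J1  (J1: bond 0 brought flow, rest push out)
bond 3 |J1  (J1: bond 0 brought flow, rest push out)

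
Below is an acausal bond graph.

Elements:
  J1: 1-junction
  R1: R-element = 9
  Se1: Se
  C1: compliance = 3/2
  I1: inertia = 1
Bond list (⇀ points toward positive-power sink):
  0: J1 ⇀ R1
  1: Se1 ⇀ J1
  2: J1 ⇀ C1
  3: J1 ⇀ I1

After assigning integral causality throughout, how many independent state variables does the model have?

bond 1 |J1  (Se1 fixes effort; stroke away)
bond 2 |J1  (C1 integral (e out))
bond 3 |I1  (prefer integral on I1)
bond 0 |J1  (J1 flow already set via bond 3)

2  (C1, I1 all integral)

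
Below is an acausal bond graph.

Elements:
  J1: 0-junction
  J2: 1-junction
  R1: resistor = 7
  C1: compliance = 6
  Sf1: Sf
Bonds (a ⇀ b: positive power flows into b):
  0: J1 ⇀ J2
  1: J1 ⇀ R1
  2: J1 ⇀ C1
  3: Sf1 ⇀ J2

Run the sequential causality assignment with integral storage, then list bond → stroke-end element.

#3 |Sf1  (Sf1: flow source, stroke at near end)
#0 |J2  (J2: bond 3 brought flow, rest push out)
#2 |J1  (prefer integral on C1)
#1 |R1  (J1 effort already set via bond 2)

bond 0 stroke at J2
bond 1 stroke at R1
bond 2 stroke at J1
bond 3 stroke at Sf1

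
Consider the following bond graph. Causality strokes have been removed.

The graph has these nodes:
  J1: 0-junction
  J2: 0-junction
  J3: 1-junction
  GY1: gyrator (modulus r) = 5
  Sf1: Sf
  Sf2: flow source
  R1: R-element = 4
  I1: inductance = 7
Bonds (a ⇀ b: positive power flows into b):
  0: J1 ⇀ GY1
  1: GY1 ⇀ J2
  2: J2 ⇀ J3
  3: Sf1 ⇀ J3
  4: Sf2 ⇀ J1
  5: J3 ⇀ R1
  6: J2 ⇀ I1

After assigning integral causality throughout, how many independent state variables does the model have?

b3 stroke→Sf1  (Sf1 (Sf) sets flow on bond)
b4 stroke→Sf2  (Sf2 (Sf) sets flow on bond)
b0 stroke→J1  (closing 0-jn rule on J1)
b2 stroke→J3  (J3: bond 3 brought flow, rest push out)
b5 stroke→J3  (1-jn J3 has f-setter on 3)
b1 stroke→J2  (through GY1, causality inverts; strokes same side of GY1)
b6 stroke→I1  (J2: bond 1 brought effort, rest push out)

1  (I1 all integral)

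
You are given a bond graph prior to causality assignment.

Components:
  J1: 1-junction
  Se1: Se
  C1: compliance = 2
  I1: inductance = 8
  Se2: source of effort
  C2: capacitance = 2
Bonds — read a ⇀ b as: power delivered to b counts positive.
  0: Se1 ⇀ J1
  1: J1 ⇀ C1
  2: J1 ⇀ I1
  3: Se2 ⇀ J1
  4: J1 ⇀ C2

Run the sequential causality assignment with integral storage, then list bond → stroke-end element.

β0 stroke→J1  (Se1 (Se) sets effort on bond)
β3 stroke→J1  (Se2: effort source, stroke at far end)
β1 stroke→J1  (prefer integral on C1)
β2 stroke→I1  (I1: I, integral causality)
β4 stroke→J1  (J1: bond 2 brought flow, rest push out)

β0 stroke at J1
β1 stroke at J1
β2 stroke at I1
β3 stroke at J1
β4 stroke at J1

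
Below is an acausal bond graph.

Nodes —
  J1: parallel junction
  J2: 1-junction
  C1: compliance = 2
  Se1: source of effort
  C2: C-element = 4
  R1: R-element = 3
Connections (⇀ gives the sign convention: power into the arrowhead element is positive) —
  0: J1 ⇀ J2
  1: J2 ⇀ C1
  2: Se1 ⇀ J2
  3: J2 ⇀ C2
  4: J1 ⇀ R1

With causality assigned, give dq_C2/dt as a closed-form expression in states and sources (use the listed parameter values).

dq_C2/dt = E_Se1/3 - q_C1/6 - q_C2/12

bond 2 stroke at J2  (Se1 (Se) sets effort on bond)
bond 1 stroke at J2  (C1 integral (e out))
bond 3 stroke at J2  (C2 outputs effort q/C2)
bond 0 stroke at J1  (J2: last free bond brings flow in)
bond 4 stroke at R1  (J1: bond 0 brought effort, rest push out)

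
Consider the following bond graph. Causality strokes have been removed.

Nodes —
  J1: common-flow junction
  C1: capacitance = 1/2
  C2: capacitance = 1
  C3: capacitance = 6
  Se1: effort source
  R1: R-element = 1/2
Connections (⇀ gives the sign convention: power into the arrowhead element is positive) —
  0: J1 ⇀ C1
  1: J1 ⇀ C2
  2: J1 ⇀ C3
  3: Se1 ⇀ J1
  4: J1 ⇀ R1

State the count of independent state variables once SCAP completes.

3  (C1, C2, C3 all integral)

b3 →J1  (source Se1 imposes e)
b0 →J1  (C1 integral (e out))
b1 →J1  (prefer integral on C2)
b2 →J1  (C3: C, integral causality)
b4 →R1  (J1: last free bond brings flow in)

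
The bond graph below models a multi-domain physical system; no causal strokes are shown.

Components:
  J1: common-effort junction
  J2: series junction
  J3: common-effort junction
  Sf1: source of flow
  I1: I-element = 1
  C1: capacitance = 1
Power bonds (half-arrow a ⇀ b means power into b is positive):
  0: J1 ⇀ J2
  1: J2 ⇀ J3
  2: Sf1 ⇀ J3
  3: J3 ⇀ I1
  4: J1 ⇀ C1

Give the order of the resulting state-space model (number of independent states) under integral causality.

2  (C1, I1 all integral)

β2 |Sf1  (source Sf1 imposes f)
β3 |I1  (I1: I, integral causality)
β1 |J3  (J3: last free bond brings effort in)
β0 |J2  (common-f at J2 fixed by 1)
β4 |J1  (J1: last free bond brings effort in)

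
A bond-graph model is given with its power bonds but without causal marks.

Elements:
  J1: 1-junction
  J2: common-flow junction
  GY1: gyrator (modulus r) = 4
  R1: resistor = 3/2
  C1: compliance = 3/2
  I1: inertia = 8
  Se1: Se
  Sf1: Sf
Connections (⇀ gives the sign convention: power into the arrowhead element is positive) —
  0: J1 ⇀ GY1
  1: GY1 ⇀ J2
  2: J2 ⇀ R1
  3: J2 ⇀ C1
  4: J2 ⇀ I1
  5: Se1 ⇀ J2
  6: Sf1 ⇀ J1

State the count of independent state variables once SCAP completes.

2  (C1, I1 all integral)

#5 stroke at J2  (source Se1 imposes e)
#6 stroke at Sf1  (source Sf1 imposes f)
#0 stroke at J1  (common-f at J1 fixed by 6)
#1 stroke at J2  (GY1 both-in/both-out from 0)
#3 stroke at J2  (C1 integral (e out))
#4 stroke at I1  (I1 integral (f out))
#2 stroke at J2  (J2 flow already set via bond 4)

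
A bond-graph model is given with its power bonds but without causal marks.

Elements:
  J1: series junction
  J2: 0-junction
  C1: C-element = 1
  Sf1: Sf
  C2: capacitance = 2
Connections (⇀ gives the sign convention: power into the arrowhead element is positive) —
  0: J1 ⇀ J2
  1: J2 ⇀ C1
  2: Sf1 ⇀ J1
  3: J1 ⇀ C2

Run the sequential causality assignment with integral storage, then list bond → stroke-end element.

b0 stroke→J1
b1 stroke→J2
b2 stroke→Sf1
b3 stroke→J1

b2 stroke at Sf1  (source Sf1 imposes f)
b0 stroke at J1  (J1 flow already set via bond 2)
b3 stroke at J1  (J1 flow already set via bond 2)
b1 stroke at J2  (only one effort-in slot at J2)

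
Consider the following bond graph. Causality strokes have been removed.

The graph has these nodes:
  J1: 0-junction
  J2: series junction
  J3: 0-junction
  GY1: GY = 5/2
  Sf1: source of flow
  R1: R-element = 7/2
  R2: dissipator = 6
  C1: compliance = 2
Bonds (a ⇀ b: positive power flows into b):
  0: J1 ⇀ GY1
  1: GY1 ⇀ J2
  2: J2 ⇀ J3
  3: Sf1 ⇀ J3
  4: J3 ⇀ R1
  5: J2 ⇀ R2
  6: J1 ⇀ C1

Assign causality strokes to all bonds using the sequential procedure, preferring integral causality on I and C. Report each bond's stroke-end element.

#3 stroke at Sf1  (Sf1: flow source, stroke at near end)
#6 stroke at J1  (C1 integral (e out))
#0 stroke at GY1  (J1 effort already set via bond 6)
#1 stroke at GY1  (GY GY1: same side as bond 0)
#2 stroke at J2  (J2 flow already set via bond 1)
#5 stroke at J2  (J2: bond 1 brought flow, rest push out)
#4 stroke at J3  (only one effort-in slot at J3)

b0 stroke→GY1
b1 stroke→GY1
b2 stroke→J2
b3 stroke→Sf1
b4 stroke→J3
b5 stroke→J2
b6 stroke→J1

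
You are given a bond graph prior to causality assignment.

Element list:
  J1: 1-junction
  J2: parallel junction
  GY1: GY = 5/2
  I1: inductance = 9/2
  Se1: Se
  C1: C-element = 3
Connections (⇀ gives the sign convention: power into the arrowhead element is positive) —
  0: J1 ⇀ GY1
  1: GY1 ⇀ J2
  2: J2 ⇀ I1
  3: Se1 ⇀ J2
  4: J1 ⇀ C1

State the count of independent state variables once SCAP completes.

b3 stroke at J2  (Se1 fixes effort; stroke away)
b1 stroke at GY1  (J2: bond 3 brought effort, rest push out)
b2 stroke at I1  (0-jn J2 has e-setter on 3)
b0 stroke at GY1  (GY1 both-in/both-out from 1)
b4 stroke at J1  (J1: bond 0 brought flow, rest push out)

2  (C1, I1 all integral)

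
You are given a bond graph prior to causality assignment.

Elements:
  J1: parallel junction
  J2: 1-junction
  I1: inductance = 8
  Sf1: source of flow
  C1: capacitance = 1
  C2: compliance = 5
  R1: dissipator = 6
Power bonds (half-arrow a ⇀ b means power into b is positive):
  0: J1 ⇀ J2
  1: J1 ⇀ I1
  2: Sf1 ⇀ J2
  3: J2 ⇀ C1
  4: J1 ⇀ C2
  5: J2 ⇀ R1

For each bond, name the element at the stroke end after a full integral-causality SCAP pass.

b2 stroke at Sf1  (Sf1 (Sf) sets flow on bond)
b0 stroke at J2  (J2: bond 2 brought flow, rest push out)
b3 stroke at J2  (common-f at J2 fixed by 2)
b5 stroke at J2  (common-f at J2 fixed by 2)
b1 stroke at I1  (I1 outputs flow p/I1)
b4 stroke at J1  (J1: last free bond brings effort in)

b0 →J2
b1 →I1
b2 →Sf1
b3 →J2
b4 →J1
b5 →J2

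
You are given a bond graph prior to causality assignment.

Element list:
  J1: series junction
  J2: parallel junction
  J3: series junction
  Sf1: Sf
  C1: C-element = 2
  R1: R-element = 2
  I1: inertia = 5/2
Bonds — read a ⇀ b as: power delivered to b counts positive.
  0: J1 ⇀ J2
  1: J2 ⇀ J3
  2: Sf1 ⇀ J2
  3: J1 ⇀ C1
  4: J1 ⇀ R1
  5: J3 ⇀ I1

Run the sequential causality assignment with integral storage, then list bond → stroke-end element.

bond 0 stroke at J2
bond 1 stroke at J3
bond 2 stroke at Sf1
bond 3 stroke at J1
bond 4 stroke at J1
bond 5 stroke at I1

β2 |Sf1  (Sf1 (Sf) sets flow on bond)
β3 |J1  (C1: C, integral causality)
β5 |I1  (I1 integral (f out))
β1 |J3  (common-f at J3 fixed by 5)
β0 |J2  (closing 0-jn rule on J2)
β4 |J1  (J1 flow already set via bond 0)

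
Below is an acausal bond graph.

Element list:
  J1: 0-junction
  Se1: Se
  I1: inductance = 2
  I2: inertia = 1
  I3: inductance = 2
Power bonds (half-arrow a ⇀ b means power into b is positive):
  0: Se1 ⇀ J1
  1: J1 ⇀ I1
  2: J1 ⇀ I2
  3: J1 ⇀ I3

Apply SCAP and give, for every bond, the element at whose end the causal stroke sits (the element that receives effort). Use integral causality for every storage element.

#0 →J1  (Se1: effort source, stroke at far end)
#1 →I1  (common-e at J1 fixed by 0)
#2 →I2  (J1 effort already set via bond 0)
#3 →I3  (common-e at J1 fixed by 0)

#0 →J1
#1 →I1
#2 →I2
#3 →I3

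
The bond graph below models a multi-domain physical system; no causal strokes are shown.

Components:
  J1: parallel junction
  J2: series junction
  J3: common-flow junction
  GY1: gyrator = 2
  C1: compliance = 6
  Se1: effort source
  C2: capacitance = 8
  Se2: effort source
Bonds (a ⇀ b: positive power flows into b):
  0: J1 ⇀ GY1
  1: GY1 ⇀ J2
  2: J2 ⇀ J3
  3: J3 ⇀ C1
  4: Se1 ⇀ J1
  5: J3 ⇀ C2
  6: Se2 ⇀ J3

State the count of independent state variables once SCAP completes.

2  (C1, C2 all integral)

bond 4 stroke→J1  (Se1 (Se) sets effort on bond)
bond 6 stroke→J3  (Se2 fixes effort; stroke away)
bond 0 stroke→GY1  (common-e at J1 fixed by 4)
bond 1 stroke→GY1  (GY1: gyrator matches bond 0)
bond 2 stroke→J2  (common-f at J2 fixed by 1)
bond 3 stroke→J3  (1-jn J3 has f-setter on 2)
bond 5 stroke→J3  (1-jn J3 has f-setter on 2)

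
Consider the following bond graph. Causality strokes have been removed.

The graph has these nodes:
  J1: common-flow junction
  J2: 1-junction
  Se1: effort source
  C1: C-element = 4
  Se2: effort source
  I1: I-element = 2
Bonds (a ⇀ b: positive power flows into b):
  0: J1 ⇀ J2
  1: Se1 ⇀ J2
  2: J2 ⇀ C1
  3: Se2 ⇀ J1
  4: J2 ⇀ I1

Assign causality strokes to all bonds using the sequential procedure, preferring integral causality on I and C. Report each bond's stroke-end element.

β0 |J2
β1 |J2
β2 |J2
β3 |J1
β4 |I1

#1 stroke at J2  (Se1 (Se) sets effort on bond)
#3 stroke at J1  (Se2: effort source, stroke at far end)
#0 stroke at J2  (J1: last free bond brings flow in)
#2 stroke at J2  (C1 integral (e out))
#4 stroke at I1  (only one flow-in slot at J2)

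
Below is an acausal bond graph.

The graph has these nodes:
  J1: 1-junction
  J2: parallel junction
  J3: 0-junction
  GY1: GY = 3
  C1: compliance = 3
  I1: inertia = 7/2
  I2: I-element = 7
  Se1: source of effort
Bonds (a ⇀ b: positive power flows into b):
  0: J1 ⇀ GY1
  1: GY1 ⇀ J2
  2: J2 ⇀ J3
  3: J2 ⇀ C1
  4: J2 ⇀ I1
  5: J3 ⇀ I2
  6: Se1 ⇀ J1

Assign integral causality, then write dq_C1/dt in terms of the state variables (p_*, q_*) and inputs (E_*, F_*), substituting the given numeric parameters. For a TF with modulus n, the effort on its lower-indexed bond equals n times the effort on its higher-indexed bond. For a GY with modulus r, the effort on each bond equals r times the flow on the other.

dq_C1/dt = E_Se1/3 - 2*p_I1/7 - p_I2/7

#6 stroke→J1  (Se1 (Se) sets effort on bond)
#0 stroke→GY1  (J1 needs exactly one f-in)
#1 stroke→GY1  (GY1 both-in/both-out from 0)
#3 stroke→J2  (C1 integral (e out))
#2 stroke→J3  (J2 effort already set via bond 3)
#4 stroke→I1  (0-jn J2 has e-setter on 3)
#5 stroke→I2  (common-e at J3 fixed by 2)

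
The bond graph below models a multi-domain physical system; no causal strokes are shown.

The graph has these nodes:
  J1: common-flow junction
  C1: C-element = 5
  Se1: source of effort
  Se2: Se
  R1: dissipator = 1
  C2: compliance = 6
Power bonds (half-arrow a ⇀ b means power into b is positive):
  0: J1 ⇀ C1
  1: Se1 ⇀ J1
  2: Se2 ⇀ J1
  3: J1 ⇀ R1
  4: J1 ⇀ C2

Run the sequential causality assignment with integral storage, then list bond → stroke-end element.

b1 →J1  (Se1 fixes effort; stroke away)
b2 →J1  (Se2 fixes effort; stroke away)
b0 →J1  (prefer integral on C1)
b4 →J1  (C2 integral (e out))
b3 →R1  (J1: last free bond brings flow in)

bond 0 stroke at J1
bond 1 stroke at J1
bond 2 stroke at J1
bond 3 stroke at R1
bond 4 stroke at J1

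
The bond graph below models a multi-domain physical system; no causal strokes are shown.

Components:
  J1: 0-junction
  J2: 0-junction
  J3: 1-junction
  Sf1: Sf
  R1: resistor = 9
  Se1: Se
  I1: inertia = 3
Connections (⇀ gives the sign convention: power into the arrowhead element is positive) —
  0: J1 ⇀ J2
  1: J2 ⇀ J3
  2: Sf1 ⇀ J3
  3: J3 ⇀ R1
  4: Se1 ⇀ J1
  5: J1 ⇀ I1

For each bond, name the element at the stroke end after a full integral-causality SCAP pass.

bond 0 stroke at J2
bond 1 stroke at J3
bond 2 stroke at Sf1
bond 3 stroke at J3
bond 4 stroke at J1
bond 5 stroke at I1

β2 →Sf1  (Sf1 (Sf) sets flow on bond)
β4 →J1  (Se1 (Se) sets effort on bond)
β0 →J2  (J1: bond 4 brought effort, rest push out)
β5 →I1  (0-jn J1 has e-setter on 4)
β1 →J3  (common-e at J2 fixed by 0)
β3 →J3  (1-jn J3 has f-setter on 2)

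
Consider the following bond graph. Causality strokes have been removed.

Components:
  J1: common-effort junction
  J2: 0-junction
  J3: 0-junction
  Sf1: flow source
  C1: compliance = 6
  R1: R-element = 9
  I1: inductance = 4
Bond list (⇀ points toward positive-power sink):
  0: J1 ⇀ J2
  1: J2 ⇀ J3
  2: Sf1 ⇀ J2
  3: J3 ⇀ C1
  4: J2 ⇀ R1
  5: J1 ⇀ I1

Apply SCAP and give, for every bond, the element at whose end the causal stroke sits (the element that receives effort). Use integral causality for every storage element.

#0 stroke→J1
#1 stroke→J2
#2 stroke→Sf1
#3 stroke→J3
#4 stroke→R1
#5 stroke→I1

#2 stroke→Sf1  (source Sf1 imposes f)
#3 stroke→J3  (C1 integral (e out))
#1 stroke→J2  (common-e at J3 fixed by 3)
#0 stroke→J1  (common-e at J2 fixed by 1)
#4 stroke→R1  (J2 effort already set via bond 1)
#5 stroke→I1  (0-jn J1 has e-setter on 0)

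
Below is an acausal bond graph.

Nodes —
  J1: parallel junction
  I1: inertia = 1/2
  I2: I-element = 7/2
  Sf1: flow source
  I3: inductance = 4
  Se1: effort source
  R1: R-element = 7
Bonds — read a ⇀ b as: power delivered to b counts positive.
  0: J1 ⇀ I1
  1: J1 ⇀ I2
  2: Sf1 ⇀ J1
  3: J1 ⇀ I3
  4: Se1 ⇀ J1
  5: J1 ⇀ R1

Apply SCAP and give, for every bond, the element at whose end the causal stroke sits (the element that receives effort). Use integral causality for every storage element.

b0 stroke→I1
b1 stroke→I2
b2 stroke→Sf1
b3 stroke→I3
b4 stroke→J1
b5 stroke→R1

β2 |Sf1  (source Sf1 imposes f)
β4 |J1  (Se1 (Se) sets effort on bond)
β0 |I1  (common-e at J1 fixed by 4)
β1 |I2  (J1 effort already set via bond 4)
β3 |I3  (J1: bond 4 brought effort, rest push out)
β5 |R1  (0-jn J1 has e-setter on 4)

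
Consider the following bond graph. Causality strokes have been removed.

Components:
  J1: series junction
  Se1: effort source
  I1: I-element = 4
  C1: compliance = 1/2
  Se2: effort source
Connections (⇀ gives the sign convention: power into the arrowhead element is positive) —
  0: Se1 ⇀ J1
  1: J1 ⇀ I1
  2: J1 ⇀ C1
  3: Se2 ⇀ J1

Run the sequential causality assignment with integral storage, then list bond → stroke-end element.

β0 →J1  (Se1 (Se) sets effort on bond)
β3 →J1  (Se2: effort source, stroke at far end)
β1 →I1  (I1 outputs flow p/I1)
β2 →J1  (J1 flow already set via bond 1)

bond 0 |J1
bond 1 |I1
bond 2 |J1
bond 3 |J1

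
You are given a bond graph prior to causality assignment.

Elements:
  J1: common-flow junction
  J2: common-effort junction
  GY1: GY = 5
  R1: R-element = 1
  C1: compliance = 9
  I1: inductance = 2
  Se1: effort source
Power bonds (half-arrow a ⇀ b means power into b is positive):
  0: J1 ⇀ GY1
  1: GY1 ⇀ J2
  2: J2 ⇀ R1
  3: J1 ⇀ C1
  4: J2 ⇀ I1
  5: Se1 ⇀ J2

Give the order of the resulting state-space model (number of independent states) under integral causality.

2  (C1, I1 all integral)

β5 |J2  (Se1 fixes effort; stroke away)
β1 |GY1  (J2 effort already set via bond 5)
β2 |R1  (J2: bond 5 brought effort, rest push out)
β4 |I1  (common-e at J2 fixed by 5)
β0 |GY1  (through GY1, causality inverts; strokes same side of GY1)
β3 |J1  (J1: bond 0 brought flow, rest push out)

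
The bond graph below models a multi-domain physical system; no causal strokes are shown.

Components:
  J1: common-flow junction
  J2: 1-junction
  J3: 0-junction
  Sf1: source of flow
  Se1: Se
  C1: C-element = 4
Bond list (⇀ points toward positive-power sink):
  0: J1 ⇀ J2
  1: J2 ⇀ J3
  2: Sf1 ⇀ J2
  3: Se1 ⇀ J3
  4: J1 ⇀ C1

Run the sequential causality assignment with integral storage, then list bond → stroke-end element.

bond 2 |Sf1  (source Sf1 imposes f)
bond 3 |J3  (Se1 fixes effort; stroke away)
bond 0 |J2  (1-jn J2 has f-setter on 2)
bond 1 |J2  (J2 flow already set via bond 2)
bond 4 |J1  (common-f at J1 fixed by 0)

β0 stroke→J2
β1 stroke→J2
β2 stroke→Sf1
β3 stroke→J3
β4 stroke→J1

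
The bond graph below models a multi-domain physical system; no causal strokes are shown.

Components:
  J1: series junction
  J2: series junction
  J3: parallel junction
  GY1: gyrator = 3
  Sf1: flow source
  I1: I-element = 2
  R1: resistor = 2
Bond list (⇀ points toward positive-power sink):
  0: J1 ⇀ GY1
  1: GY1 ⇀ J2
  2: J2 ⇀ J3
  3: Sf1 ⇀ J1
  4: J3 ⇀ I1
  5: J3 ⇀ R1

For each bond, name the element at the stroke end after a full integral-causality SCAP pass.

bond 3 stroke at Sf1  (Sf1 fixes flow; stroke at Sf1)
bond 0 stroke at J1  (common-f at J1 fixed by 3)
bond 1 stroke at J2  (through GY1, causality inverts; strokes same side of GY1)
bond 2 stroke at J3  (J2: last free bond brings flow in)
bond 4 stroke at I1  (J3: bond 2 brought effort, rest push out)
bond 5 stroke at R1  (J3 effort already set via bond 2)

β0 stroke at J1
β1 stroke at J2
β2 stroke at J3
β3 stroke at Sf1
β4 stroke at I1
β5 stroke at R1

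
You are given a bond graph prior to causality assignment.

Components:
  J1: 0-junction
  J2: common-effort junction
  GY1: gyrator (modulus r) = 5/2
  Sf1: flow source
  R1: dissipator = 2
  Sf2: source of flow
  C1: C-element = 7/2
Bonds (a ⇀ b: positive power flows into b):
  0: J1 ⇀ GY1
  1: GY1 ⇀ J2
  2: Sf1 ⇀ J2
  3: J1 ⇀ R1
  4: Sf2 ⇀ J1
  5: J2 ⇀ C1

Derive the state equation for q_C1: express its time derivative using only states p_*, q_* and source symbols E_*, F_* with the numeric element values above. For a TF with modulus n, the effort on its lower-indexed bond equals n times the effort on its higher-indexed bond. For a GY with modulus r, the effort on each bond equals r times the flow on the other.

dq_C1/dt = F_Sf1 + 4*F_Sf2/5 - 16*q_C1/175

β2 →Sf1  (source Sf1 imposes f)
β4 →Sf2  (Sf2: flow source, stroke at near end)
β5 →J2  (C1: C, integral causality)
β1 →GY1  (0-jn J2 has e-setter on 5)
β0 →GY1  (through GY1, causality inverts; strokes same side of GY1)
β3 →J1  (closing 0-jn rule on J1)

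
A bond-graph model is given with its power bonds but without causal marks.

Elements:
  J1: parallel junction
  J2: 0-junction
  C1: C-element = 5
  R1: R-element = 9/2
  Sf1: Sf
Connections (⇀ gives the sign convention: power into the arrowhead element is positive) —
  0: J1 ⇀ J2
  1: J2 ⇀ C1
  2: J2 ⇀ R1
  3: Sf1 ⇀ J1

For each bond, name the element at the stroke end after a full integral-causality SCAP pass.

b0 stroke at J1
b1 stroke at J2
b2 stroke at R1
b3 stroke at Sf1

β3 stroke at Sf1  (Sf1 (Sf) sets flow on bond)
β0 stroke at J1  (J1: last free bond brings effort in)
β1 stroke at J2  (C1: C, integral causality)
β2 stroke at R1  (J2: bond 1 brought effort, rest push out)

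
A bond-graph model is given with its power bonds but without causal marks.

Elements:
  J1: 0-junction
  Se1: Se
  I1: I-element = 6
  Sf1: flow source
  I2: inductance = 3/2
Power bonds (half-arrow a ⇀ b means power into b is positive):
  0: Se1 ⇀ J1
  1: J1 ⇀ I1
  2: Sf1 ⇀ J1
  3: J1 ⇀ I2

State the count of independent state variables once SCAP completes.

#0 stroke at J1  (Se1 (Se) sets effort on bond)
#2 stroke at Sf1  (Sf1 (Sf) sets flow on bond)
#1 stroke at I1  (common-e at J1 fixed by 0)
#3 stroke at I2  (J1: bond 0 brought effort, rest push out)

2  (I1, I2 all integral)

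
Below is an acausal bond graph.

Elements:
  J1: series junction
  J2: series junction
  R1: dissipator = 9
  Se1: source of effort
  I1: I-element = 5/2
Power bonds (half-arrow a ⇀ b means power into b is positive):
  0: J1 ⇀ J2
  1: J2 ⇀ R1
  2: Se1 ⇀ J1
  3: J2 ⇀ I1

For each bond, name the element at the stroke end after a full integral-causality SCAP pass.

b0 →J2
b1 →J2
b2 →J1
b3 →I1

β2 |J1  (Se1 fixes effort; stroke away)
β0 |J2  (closing 1-jn rule on J1)
β3 |I1  (I1 integral (f out))
β1 |J2  (common-f at J2 fixed by 3)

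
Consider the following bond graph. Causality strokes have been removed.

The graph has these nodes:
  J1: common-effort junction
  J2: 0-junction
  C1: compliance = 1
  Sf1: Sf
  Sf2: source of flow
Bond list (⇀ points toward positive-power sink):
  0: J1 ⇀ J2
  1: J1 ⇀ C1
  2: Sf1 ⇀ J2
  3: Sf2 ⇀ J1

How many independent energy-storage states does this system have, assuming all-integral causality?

#2 →Sf1  (Sf1 (Sf) sets flow on bond)
#3 →Sf2  (Sf2 fixes flow; stroke at Sf2)
#0 →J2  (J2 needs exactly one e-in)
#1 →J1  (J1 needs exactly one e-in)

1  (C1 all integral)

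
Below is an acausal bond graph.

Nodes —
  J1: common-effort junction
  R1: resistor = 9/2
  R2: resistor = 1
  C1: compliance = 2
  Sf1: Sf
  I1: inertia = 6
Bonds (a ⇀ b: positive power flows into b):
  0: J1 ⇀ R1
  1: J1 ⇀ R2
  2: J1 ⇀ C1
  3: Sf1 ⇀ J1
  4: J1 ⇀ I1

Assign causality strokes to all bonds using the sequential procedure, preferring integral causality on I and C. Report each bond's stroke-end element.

b0 →R1
b1 →R2
b2 →J1
b3 →Sf1
b4 →I1

b3 |Sf1  (source Sf1 imposes f)
b2 |J1  (C1: C, integral causality)
b0 |R1  (J1 effort already set via bond 2)
b1 |R2  (J1 effort already set via bond 2)
b4 |I1  (J1: bond 2 brought effort, rest push out)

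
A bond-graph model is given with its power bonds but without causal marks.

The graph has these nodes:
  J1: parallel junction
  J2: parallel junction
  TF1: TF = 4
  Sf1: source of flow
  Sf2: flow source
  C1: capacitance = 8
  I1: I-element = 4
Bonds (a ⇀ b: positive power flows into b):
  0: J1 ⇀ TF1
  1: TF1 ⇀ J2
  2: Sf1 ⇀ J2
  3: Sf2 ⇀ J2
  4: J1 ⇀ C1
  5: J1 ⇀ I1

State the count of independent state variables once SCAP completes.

2  (C1, I1 all integral)

bond 2 →Sf1  (Sf1 fixes flow; stroke at Sf1)
bond 3 →Sf2  (source Sf2 imposes f)
bond 1 →J2  (closing 0-jn rule on J2)
bond 0 →TF1  (TF1: transformer flips bond 1)
bond 4 →J1  (C1 integral (e out))
bond 5 →I1  (J1: bond 4 brought effort, rest push out)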